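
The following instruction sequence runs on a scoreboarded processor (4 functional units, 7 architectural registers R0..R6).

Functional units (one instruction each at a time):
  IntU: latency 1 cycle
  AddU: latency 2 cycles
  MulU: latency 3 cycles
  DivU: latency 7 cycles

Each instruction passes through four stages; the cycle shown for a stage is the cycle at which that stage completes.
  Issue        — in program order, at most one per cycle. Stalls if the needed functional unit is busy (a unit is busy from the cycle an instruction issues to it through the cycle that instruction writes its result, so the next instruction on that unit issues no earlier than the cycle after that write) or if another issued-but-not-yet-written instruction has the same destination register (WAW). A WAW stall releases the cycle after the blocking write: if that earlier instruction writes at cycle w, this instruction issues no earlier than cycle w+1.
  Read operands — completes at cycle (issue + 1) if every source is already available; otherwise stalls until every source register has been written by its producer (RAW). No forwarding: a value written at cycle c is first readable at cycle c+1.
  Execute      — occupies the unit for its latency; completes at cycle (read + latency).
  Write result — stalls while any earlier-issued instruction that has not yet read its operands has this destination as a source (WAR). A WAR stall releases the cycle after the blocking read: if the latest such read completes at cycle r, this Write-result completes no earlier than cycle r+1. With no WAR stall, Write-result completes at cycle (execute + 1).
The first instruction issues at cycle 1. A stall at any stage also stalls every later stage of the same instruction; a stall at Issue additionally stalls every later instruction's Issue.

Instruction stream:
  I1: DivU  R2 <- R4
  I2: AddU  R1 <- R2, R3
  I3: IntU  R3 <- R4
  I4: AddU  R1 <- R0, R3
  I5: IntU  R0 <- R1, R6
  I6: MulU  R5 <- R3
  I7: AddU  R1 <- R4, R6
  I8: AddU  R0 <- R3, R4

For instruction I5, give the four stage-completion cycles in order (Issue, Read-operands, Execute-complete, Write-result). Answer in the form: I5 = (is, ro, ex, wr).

I5 = (16, 20, 21, 22)

t=1  issue I1 (DivU)
t=2  I1 read-ops · issue I2 (AddU)
t=3  issue I3 (IntU)
t=4  I3 read-ops
t=5  I3 finished on IntU
t=9  I1 finished on DivU
t=10  I1→R2
t=11  I2 read-ops
t=12  I3→R3
t=13  I2 finished on AddU
t=14  I2→R1
t=15  issue I4 (AddU)
t=16  I4 read-ops · issue I5 (IntU)
t=17  issue I6 (MulU)
t=18  I4 finished on AddU · I6 read-ops
t=19  I4→R1
t=20  I5 read-ops · issue I7 (AddU)
t=21  I5 finished on IntU · I6 finished on MulU · I7 read-ops
t=22  I5→R0 · I6→R5
t=23  I7 finished on AddU
t=24  I7→R1
t=25  issue I8 (AddU)
t=26  I8 read-ops
t=28  I8 finished on AddU
t=29  I8→R0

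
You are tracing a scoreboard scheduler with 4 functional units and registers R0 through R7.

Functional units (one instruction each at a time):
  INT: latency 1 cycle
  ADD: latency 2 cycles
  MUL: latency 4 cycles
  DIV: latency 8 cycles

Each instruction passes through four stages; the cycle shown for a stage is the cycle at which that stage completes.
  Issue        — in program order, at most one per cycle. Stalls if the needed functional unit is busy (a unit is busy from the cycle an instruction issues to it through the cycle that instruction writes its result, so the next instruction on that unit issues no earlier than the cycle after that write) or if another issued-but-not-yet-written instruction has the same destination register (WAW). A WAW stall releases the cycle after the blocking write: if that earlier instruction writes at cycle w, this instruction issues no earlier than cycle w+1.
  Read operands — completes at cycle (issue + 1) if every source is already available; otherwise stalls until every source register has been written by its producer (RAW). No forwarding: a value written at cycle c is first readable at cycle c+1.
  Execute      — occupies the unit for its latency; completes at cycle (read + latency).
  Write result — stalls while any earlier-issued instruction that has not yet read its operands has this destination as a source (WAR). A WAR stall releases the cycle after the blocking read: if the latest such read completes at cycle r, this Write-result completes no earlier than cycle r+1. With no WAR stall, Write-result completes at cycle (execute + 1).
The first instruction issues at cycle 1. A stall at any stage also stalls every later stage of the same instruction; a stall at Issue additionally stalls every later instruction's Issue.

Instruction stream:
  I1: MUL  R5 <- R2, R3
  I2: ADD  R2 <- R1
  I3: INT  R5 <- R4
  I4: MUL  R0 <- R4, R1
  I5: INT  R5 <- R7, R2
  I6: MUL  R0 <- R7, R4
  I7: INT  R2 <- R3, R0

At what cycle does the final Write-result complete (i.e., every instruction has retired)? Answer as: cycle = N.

cycle = 25

I1  is:1  ro:2  ex:6  wr:7
I2  is:2  ro:3  ex:5  wr:6
I3  is:8  ro:9  ex:10  wr:11  — WAW R5: wait I1 write@7
I4  is:9  ro:10  ex:14  wr:15
I5  is:12  ro:13  ex:14  wr:15  — struct: INT busy until I3 writes@11
I6  is:16  ro:17  ex:21  wr:22  — struct: MUL busy until I4 writes@15
I7  is:17  ro:23  ex:24  wr:25  — RAW R0: wait I6 write@22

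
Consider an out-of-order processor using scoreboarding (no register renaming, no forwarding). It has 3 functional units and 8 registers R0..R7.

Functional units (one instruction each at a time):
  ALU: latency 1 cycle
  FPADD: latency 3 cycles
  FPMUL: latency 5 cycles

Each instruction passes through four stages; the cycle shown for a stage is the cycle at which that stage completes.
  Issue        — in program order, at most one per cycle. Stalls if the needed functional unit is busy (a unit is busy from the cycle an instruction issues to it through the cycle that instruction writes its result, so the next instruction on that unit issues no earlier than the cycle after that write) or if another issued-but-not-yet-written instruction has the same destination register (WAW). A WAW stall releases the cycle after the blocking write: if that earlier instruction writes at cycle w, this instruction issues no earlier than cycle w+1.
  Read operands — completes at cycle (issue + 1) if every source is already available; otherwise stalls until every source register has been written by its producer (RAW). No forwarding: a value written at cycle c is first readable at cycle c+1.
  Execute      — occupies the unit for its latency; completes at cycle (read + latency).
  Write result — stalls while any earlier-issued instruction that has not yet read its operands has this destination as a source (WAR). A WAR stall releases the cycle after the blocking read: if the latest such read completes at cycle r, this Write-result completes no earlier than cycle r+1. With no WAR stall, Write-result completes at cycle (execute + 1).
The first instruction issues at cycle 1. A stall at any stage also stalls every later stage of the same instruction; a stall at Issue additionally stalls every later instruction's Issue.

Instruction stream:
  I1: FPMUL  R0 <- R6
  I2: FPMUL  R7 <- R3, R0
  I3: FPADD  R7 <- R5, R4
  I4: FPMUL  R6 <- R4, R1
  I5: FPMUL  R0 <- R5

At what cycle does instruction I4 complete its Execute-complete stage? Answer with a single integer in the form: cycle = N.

cycle = 24

I1 -> (1, 2, 7, 8)
I2 -> (9, 10, 15, 16)  // struct: FPMUL busy until I1 writes@8
I3 -> (17, 18, 21, 22)  // WAW R7: wait I2 write@16
I4 -> (18, 19, 24, 25)
I5 -> (26, 27, 32, 33)  // struct: FPMUL busy until I4 writes@25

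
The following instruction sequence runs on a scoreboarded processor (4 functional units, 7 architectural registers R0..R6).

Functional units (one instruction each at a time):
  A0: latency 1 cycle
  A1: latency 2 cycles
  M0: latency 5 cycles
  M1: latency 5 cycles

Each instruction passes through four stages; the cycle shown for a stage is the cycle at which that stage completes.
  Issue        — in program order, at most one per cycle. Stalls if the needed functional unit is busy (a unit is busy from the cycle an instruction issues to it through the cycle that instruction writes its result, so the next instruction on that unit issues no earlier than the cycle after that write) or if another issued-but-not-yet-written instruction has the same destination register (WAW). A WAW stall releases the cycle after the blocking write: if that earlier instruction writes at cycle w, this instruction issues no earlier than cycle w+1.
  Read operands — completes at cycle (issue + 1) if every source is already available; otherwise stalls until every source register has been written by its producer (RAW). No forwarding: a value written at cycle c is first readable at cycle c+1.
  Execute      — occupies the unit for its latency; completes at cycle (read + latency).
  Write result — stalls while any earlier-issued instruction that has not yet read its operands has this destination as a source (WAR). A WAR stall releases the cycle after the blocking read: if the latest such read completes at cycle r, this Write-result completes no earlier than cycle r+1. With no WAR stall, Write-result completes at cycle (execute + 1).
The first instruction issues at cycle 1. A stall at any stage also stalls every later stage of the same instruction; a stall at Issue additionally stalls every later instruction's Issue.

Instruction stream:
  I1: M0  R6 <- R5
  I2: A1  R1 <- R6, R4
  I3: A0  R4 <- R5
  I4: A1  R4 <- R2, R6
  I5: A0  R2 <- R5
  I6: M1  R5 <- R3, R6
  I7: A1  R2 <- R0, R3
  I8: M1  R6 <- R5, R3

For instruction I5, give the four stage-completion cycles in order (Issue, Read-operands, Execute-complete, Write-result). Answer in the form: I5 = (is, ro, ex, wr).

I5 = (14, 15, 16, 17)

cycle 1: I1 issues→M0
cycle 2: I1 reads · I2 issues→A1
cycle 3: I3 issues→A0
cycle 4: I3 reads
cycle 5: I3 exec-done
cycle 7: I1 exec-done
cycle 8: I1 writes R6
cycle 9: I2 reads
cycle 10: I3 writes R4
cycle 11: I2 exec-done
cycle 12: I2 writes R1
cycle 13: I4 issues→A1
cycle 14: I4 reads · I5 issues→A0
cycle 15: I5 reads · I6 issues→M1
cycle 16: I4 exec-done · I5 exec-done · I6 reads
cycle 17: I4 writes R4 · I5 writes R2
cycle 18: I7 issues→A1
cycle 19: I7 reads
cycle 21: I6 exec-done · I7 exec-done
cycle 22: I6 writes R5 · I7 writes R2
cycle 23: I8 issues→M1
cycle 24: I8 reads
cycle 29: I8 exec-done
cycle 30: I8 writes R6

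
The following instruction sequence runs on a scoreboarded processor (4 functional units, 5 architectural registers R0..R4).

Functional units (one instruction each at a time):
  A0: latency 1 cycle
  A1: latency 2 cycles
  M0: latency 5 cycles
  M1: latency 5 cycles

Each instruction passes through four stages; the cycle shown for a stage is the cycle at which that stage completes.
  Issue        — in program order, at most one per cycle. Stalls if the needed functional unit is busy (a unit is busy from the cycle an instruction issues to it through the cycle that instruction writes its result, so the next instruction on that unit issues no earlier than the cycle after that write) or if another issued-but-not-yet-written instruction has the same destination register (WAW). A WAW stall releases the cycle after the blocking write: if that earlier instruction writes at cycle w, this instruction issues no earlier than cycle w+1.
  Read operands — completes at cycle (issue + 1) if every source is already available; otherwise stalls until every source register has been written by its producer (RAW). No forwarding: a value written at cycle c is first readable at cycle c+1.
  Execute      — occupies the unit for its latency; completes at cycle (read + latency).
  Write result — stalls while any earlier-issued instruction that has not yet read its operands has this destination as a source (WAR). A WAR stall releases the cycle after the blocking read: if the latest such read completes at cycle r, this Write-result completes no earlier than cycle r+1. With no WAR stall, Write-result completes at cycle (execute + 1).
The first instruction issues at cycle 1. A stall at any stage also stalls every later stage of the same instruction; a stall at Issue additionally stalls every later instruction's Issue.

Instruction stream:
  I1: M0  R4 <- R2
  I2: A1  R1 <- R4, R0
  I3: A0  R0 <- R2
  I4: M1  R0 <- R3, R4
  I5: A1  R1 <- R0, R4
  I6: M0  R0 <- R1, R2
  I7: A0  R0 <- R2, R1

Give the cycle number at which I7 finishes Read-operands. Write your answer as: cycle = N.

[I1] 1/2/7/8
[I2] 2/9/11/12  (RAW R4: wait I1 write@8)
[I3] 3/4/5/10  (WAR R0: wait I2 read@9)
[I4] 11/12/17/18  (WAW R0: wait I3 write@10)
[I5] 13/19/21/22  (struct: A1 busy until I2 writes@12; RAW R0: wait I4 write@18)
[I6] 19/23/28/29  (WAW R0: wait I4 write@18; RAW R1: wait I5 write@22)
[I7] 30/31/32/33  (WAW R0: wait I6 write@29)

cycle = 31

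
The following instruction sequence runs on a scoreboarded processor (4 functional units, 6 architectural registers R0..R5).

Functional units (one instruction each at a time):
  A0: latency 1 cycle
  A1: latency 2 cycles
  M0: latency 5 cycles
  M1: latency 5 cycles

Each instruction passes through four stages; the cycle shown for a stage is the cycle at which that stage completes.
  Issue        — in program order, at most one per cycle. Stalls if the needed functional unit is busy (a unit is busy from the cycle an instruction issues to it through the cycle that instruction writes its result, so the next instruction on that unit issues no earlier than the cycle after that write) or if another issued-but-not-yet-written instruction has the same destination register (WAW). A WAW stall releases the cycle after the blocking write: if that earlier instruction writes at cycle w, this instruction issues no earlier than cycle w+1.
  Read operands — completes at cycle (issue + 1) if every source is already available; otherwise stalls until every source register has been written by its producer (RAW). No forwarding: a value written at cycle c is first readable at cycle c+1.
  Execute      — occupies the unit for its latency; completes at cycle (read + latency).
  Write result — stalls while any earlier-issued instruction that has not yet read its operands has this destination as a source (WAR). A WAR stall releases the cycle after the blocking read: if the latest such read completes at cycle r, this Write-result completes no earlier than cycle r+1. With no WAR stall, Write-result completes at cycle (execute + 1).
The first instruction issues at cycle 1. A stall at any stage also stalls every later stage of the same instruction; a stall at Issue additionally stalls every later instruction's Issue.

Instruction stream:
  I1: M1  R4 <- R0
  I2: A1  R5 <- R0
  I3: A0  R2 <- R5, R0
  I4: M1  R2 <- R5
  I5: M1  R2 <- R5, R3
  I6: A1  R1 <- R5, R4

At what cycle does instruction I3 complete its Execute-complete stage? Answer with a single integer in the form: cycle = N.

  I1 | 1 | 2 | 7 | 8
  I2 | 2 | 3 | 5 | 6
  I3 | 3 | 7 | 8 | 9   RAW R5: wait I2 write@6
  I4 | 10 | 11 | 16 | 17   WAW R2: wait I3 write@9
  I5 | 18 | 19 | 24 | 25   struct: M1 busy until I4 writes@17
  I6 | 19 | 20 | 22 | 23

cycle = 8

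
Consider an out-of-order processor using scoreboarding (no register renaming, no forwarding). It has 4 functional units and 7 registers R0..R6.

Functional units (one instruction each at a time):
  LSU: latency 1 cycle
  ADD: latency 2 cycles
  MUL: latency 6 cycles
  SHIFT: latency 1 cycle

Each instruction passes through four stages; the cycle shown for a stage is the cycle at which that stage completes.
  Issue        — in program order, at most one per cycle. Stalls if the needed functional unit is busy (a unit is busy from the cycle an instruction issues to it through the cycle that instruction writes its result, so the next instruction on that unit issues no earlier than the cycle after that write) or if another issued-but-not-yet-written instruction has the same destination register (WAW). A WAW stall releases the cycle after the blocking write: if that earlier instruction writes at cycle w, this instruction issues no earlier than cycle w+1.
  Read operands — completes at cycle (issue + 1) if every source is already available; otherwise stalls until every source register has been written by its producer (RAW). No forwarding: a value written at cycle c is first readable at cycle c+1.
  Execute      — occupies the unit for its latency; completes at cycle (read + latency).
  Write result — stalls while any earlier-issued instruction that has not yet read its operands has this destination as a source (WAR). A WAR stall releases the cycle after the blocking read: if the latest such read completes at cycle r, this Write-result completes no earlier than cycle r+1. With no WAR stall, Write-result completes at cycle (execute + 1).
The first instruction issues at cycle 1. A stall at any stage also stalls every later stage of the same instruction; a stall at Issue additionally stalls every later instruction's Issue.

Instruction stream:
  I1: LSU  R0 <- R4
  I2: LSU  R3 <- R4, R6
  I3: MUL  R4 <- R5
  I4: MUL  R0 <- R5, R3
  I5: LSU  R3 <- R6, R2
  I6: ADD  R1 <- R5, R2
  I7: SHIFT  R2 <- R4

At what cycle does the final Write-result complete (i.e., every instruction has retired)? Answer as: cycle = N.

cycle = 23

[1] I1 issues→LSU
[2] I1 reads
[3] I1 exec-done
[4] I1 writes R0
[5] I2 issues→LSU
[6] I2 reads, I3 issues→MUL
[7] I2 exec-done, I3 reads
[8] I2 writes R3
[13] I3 exec-done
[14] I3 writes R4
[15] I4 issues→MUL
[16] I4 reads, I5 issues→LSU
[17] I5 reads, I6 issues→ADD
[18] I5 exec-done, I6 reads, I7 issues→SHIFT
[19] I5 writes R3, I7 reads
[20] I6 exec-done, I7 exec-done
[21] I6 writes R1, I7 writes R2
[22] I4 exec-done
[23] I4 writes R0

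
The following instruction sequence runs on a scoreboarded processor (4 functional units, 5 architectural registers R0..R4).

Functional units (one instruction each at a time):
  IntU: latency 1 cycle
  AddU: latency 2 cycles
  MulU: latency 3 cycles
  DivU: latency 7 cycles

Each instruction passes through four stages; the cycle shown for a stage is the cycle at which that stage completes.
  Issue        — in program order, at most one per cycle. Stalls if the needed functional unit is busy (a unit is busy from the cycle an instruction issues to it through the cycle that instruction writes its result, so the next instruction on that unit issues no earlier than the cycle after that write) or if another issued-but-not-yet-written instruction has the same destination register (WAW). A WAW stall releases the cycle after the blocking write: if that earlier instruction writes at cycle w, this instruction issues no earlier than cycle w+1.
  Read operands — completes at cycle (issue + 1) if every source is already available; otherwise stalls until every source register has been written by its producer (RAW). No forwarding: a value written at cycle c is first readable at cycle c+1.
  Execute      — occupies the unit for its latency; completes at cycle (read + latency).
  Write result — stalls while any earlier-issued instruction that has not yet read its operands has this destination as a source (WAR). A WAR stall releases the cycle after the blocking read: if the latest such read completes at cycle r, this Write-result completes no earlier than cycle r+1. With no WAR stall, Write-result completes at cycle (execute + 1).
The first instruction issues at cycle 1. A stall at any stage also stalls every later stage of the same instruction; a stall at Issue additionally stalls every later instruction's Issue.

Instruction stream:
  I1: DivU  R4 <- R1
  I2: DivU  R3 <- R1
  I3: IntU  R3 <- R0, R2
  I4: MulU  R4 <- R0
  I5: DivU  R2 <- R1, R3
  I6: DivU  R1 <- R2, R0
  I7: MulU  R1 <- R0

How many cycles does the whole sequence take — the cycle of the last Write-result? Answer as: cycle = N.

cycle = 49

cycle 1: I1 dispatched to DivU
cycle 2: I1 operands ready
cycle 9: I1 complete
cycle 10: R4←I1
cycle 11: I2 dispatched to DivU
cycle 12: I2 operands ready
cycle 19: I2 complete
cycle 20: R3←I2
cycle 21: I3 dispatched to IntU
cycle 22: I3 operands ready · I4 dispatched to MulU
cycle 23: I3 complete · I4 operands ready · I5 dispatched to DivU
cycle 24: R3←I3
cycle 25: I5 operands ready
cycle 26: I4 complete
cycle 27: R4←I4
cycle 32: I5 complete
cycle 33: R2←I5
cycle 34: I6 dispatched to DivU
cycle 35: I6 operands ready
cycle 42: I6 complete
cycle 43: R1←I6
cycle 44: I7 dispatched to MulU
cycle 45: I7 operands ready
cycle 48: I7 complete
cycle 49: R1←I7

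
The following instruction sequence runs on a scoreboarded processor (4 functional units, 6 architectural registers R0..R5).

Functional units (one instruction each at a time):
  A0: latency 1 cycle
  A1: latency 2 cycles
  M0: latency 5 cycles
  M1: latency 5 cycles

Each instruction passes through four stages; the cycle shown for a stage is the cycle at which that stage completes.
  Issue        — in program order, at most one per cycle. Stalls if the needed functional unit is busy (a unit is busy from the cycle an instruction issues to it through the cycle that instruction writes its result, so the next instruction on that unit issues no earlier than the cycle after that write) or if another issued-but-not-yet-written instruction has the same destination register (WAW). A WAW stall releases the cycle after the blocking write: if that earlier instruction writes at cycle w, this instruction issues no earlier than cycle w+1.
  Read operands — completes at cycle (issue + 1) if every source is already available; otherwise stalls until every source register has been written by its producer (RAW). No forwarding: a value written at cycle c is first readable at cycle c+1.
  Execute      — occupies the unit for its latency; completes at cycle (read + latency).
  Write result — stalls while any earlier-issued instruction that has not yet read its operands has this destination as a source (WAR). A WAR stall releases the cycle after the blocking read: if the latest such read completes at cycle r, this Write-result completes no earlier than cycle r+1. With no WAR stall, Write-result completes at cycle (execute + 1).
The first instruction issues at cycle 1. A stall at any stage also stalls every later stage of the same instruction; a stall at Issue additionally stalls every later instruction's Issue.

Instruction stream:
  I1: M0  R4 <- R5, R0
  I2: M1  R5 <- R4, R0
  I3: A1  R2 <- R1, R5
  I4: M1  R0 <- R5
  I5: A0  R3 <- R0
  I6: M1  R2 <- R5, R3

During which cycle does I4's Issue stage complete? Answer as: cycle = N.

cycle = 16

1) issue 1, read 2, done 7, write 8
2) issue 2, read 9, done 14, write 15  <RAW R4: wait I1 write@8>
3) issue 3, read 16, done 18, write 19  <RAW R5: wait I2 write@15>
4) issue 16, read 17, done 22, write 23  <struct: M1 busy until I2 writes@15>
5) issue 17, read 24, done 25, write 26  <RAW R0: wait I4 write@23>
6) issue 24, read 27, done 32, write 33  <struct: M1 busy until I4 writes@23 / RAW R3: wait I5 write@26>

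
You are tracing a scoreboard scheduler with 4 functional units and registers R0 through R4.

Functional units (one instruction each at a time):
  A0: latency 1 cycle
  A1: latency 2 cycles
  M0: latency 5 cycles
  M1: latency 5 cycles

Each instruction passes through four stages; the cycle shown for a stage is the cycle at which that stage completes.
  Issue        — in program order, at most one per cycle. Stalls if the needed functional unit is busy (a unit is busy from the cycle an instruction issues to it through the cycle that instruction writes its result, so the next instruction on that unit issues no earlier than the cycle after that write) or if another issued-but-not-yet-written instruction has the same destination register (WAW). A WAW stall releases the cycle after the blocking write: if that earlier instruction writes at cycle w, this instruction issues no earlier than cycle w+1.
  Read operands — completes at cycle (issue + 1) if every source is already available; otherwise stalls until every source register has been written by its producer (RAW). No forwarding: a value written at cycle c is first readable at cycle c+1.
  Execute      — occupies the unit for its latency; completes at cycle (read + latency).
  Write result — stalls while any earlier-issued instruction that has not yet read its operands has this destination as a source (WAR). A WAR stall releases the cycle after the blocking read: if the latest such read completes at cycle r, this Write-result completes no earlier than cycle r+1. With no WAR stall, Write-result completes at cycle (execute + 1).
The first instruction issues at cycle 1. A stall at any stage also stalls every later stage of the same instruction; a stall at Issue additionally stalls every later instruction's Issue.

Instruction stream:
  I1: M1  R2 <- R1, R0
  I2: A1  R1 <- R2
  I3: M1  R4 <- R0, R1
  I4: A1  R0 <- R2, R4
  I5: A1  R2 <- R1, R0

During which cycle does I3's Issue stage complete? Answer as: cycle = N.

[I1] 1/2/7/8
[I2] 2/9/11/12  (RAW R2: wait I1 write@8)
[I3] 9/13/18/19  (struct: M1 busy until I1 writes@8; RAW R1: wait I2 write@12)
[I4] 13/20/22/23  (struct: A1 busy until I2 writes@12; RAW R4: wait I3 write@19)
[I5] 24/25/27/28  (struct: A1 busy until I4 writes@23)

cycle = 9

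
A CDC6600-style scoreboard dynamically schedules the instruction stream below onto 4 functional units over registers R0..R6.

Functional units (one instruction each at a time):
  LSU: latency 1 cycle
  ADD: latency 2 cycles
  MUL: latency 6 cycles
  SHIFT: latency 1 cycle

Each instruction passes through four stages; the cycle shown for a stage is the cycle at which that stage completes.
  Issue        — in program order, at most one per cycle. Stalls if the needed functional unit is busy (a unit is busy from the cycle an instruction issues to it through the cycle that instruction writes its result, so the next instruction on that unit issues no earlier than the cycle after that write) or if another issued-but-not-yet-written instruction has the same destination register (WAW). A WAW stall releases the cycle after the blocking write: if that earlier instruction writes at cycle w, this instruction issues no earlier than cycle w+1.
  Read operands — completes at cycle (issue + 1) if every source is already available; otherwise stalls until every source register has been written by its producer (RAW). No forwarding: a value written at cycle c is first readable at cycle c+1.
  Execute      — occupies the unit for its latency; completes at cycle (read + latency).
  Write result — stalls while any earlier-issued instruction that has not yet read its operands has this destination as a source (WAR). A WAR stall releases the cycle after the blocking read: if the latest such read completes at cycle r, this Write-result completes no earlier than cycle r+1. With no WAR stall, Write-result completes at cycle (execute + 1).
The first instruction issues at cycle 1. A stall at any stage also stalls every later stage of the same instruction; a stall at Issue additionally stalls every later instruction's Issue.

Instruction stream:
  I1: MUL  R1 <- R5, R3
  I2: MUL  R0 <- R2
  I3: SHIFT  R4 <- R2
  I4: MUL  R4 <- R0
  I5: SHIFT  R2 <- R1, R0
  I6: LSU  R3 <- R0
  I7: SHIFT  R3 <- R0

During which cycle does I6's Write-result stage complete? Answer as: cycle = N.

cycle = 24

cycle 1: I1→MUL
cycle 2: I1 RO
cycle 8: I1 EX
cycle 9: I1 WR R1
cycle 10: I2→MUL
cycle 11: I2 RO, I3→SHIFT
cycle 12: I3 RO
cycle 13: I3 EX
cycle 14: I3 WR R4
cycle 17: I2 EX
cycle 18: I2 WR R0
cycle 19: I4→MUL
cycle 20: I4 RO, I5→SHIFT
cycle 21: I5 RO, I6→LSU
cycle 22: I5 EX, I6 RO
cycle 23: I5 WR R2, I6 EX
cycle 24: I6 WR R3
cycle 25: I7→SHIFT
cycle 26: I4 EX, I7 RO
cycle 27: I4 WR R4, I7 EX
cycle 28: I7 WR R3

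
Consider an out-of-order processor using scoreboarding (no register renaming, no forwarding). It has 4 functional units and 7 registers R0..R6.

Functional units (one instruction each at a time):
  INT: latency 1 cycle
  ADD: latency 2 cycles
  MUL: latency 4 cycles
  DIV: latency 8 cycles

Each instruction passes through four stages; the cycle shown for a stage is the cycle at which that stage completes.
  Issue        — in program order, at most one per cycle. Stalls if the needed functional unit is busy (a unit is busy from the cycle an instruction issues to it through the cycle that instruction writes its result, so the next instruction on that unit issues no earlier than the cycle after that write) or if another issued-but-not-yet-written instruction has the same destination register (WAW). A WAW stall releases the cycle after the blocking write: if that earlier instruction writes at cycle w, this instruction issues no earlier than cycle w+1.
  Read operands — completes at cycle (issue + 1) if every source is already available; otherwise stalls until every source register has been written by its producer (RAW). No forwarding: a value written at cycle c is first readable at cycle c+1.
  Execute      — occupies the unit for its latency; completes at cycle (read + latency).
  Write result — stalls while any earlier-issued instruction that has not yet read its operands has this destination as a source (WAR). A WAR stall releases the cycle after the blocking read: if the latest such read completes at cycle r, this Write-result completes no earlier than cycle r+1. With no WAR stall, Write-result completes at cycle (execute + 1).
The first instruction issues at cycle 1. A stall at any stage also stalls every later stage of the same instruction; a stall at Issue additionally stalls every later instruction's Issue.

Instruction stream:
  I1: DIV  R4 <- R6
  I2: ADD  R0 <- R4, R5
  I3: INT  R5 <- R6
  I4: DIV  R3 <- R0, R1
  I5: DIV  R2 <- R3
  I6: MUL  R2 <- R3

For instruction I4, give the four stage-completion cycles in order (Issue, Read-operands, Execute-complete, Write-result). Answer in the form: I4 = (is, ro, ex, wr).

I1 -> (1, 2, 10, 11)
I2 -> (2, 12, 14, 15)  // RAW R4: wait I1 write@11
I3 -> (3, 4, 5, 13)  // WAR R5: wait I2 read@12
I4 -> (12, 16, 24, 25)  // struct: DIV busy until I1 writes@11, RAW R0: wait I2 write@15
I5 -> (26, 27, 35, 36)  // struct: DIV busy until I4 writes@25
I6 -> (37, 38, 42, 43)  // WAW R2: wait I5 write@36

I4 = (12, 16, 24, 25)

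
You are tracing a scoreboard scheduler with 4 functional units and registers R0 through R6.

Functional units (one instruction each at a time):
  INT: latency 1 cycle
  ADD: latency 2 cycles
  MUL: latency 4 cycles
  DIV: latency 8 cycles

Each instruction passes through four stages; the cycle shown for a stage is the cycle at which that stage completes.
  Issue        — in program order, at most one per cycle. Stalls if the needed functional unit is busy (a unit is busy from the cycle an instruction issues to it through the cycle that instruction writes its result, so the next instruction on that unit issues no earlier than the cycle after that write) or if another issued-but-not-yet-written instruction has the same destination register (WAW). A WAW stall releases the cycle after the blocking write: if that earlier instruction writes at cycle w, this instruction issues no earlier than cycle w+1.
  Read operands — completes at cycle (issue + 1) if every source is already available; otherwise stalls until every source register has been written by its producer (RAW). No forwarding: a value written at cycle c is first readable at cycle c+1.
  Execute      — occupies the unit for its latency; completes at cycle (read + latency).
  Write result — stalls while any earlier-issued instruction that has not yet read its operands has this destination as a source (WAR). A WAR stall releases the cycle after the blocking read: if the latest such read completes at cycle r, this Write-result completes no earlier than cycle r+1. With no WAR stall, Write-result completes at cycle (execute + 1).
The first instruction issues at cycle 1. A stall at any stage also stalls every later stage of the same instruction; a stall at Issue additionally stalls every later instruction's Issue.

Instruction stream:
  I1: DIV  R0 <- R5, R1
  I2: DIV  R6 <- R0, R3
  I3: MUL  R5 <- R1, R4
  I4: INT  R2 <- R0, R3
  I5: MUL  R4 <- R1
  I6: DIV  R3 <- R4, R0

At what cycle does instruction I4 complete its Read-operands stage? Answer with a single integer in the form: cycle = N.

cycle = 15

  I1 | 1 | 2 | 10 | 11
  I2 | 12 | 13 | 21 | 22   struct: DIV busy until I1 writes@11
  I3 | 13 | 14 | 18 | 19
  I4 | 14 | 15 | 16 | 17
  I5 | 20 | 21 | 25 | 26   struct: MUL busy until I3 writes@19
  I6 | 23 | 27 | 35 | 36   struct: DIV busy until I2 writes@22 · RAW R4: wait I5 write@26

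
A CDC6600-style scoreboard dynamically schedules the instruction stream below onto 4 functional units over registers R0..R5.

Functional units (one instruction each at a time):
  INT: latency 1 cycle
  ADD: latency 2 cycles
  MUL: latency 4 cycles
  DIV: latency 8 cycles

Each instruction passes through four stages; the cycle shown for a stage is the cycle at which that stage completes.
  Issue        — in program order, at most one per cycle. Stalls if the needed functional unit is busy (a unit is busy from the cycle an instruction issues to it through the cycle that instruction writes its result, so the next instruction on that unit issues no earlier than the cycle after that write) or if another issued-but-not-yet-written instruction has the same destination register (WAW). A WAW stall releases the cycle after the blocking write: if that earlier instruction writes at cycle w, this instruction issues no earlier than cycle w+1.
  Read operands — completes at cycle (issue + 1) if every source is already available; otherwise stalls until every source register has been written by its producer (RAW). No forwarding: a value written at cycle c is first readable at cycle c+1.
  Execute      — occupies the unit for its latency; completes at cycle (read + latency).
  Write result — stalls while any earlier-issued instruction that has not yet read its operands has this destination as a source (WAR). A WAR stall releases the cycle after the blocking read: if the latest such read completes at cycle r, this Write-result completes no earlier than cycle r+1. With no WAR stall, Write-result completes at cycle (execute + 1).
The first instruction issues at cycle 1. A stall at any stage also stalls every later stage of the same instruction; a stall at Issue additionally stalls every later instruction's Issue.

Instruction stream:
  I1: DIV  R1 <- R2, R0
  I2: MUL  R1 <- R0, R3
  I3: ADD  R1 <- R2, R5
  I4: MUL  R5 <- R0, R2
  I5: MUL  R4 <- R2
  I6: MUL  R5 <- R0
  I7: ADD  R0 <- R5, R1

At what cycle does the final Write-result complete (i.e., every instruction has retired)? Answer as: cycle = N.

[1] I1→DIV
[2] I1 RO
[10] I1 EX
[11] I1 WR R1
[12] I2→MUL
[13] I2 RO
[17] I2 EX
[18] I2 WR R1
[19] I3→ADD
[20] I3 RO · I4→MUL
[21] I4 RO
[22] I3 EX
[23] I3 WR R1
[25] I4 EX
[26] I4 WR R5
[27] I5→MUL
[28] I5 RO
[32] I5 EX
[33] I5 WR R4
[34] I6→MUL
[35] I6 RO · I7→ADD
[39] I6 EX
[40] I6 WR R5
[41] I7 RO
[43] I7 EX
[44] I7 WR R0

cycle = 44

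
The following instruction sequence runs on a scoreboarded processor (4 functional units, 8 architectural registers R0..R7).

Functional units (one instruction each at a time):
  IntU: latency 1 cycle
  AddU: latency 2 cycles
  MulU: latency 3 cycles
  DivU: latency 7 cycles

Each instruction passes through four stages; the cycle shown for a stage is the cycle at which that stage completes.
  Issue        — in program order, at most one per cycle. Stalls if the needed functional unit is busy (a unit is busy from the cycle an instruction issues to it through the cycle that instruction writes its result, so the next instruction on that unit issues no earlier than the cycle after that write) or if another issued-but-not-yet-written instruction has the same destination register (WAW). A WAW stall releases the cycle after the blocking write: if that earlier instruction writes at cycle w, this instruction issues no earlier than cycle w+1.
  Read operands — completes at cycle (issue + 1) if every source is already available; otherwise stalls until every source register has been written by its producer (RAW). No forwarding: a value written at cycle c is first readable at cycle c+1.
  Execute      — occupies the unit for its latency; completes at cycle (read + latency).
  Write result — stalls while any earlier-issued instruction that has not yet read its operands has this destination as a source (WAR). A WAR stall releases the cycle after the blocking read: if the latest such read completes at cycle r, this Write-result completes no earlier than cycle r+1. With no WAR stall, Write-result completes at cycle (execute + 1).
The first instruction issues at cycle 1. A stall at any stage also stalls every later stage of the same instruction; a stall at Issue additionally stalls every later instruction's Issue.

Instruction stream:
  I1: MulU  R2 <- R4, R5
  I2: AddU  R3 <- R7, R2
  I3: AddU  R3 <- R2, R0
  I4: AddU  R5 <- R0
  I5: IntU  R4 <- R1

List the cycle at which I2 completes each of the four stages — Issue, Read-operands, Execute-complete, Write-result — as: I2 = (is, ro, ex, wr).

[1] I1 issues→MulU
[2] I1 reads · I2 issues→AddU
[5] I1 exec-done
[6] I1 writes R2
[7] I2 reads
[9] I2 exec-done
[10] I2 writes R3
[11] I3 issues→AddU
[12] I3 reads
[14] I3 exec-done
[15] I3 writes R3
[16] I4 issues→AddU
[17] I4 reads · I5 issues→IntU
[18] I5 reads
[19] I4 exec-done · I5 exec-done
[20] I4 writes R5 · I5 writes R4

I2 = (2, 7, 9, 10)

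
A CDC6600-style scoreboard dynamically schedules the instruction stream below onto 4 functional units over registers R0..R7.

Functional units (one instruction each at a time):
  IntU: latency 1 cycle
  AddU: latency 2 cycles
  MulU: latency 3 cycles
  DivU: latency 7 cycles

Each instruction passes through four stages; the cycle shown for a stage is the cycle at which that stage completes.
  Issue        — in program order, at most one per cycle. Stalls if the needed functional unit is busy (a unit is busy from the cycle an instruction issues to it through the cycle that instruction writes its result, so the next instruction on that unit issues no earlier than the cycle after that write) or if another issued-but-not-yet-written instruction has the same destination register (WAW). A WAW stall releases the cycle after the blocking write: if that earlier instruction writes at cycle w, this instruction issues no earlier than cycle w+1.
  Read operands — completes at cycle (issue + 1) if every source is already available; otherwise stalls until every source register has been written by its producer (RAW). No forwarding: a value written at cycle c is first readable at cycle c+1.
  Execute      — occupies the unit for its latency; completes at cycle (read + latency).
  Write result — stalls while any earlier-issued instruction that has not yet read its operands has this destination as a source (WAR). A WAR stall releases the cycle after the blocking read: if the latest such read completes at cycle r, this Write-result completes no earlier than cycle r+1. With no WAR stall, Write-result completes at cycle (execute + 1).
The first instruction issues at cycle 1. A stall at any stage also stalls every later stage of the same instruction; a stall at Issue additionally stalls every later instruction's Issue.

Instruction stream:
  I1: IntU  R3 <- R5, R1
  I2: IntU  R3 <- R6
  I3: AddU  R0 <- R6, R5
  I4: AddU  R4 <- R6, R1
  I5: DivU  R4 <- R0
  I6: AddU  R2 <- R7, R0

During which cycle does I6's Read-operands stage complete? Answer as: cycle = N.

t=1  I1 dispatched to IntU
t=2  I1 operands ready
t=3  I1 complete
t=4  R3←I1
t=5  I2 dispatched to IntU
t=6  I2 operands ready, I3 dispatched to AddU
t=7  I2 complete, I3 operands ready
t=8  R3←I2
t=9  I3 complete
t=10  R0←I3
t=11  I4 dispatched to AddU
t=12  I4 operands ready
t=14  I4 complete
t=15  R4←I4
t=16  I5 dispatched to DivU
t=17  I5 operands ready, I6 dispatched to AddU
t=18  I6 operands ready
t=20  I6 complete
t=21  R2←I6
t=24  I5 complete
t=25  R4←I5

cycle = 18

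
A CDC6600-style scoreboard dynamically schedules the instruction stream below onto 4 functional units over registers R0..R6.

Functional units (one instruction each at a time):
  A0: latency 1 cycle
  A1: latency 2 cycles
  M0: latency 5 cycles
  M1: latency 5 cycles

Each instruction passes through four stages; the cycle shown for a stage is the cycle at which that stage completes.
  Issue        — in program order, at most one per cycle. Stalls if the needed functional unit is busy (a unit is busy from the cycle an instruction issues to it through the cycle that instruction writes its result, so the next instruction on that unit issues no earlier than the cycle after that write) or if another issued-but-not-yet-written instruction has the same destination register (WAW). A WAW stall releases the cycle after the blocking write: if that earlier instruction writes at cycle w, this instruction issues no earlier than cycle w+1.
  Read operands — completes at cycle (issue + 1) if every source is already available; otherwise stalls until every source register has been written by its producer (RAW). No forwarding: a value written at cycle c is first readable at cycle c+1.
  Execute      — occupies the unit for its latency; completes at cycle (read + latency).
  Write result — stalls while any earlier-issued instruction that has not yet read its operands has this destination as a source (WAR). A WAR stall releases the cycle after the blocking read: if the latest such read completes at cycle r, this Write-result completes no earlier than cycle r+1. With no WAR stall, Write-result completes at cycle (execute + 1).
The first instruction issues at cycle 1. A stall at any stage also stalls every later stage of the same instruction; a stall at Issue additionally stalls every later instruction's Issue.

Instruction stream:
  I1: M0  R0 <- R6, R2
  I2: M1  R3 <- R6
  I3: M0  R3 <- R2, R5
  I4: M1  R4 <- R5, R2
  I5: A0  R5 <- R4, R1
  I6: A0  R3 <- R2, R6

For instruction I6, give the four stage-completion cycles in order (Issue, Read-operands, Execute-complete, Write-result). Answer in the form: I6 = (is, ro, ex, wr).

c1: I1 dispatched to M0
c2: I1 operands ready | I2 dispatched to M1
c3: I2 operands ready
c7: I1 complete
c8: R0←I1 | I2 complete
c9: R3←I2
c10: I3 dispatched to M0
c11: I3 operands ready | I4 dispatched to M1
c12: I4 operands ready | I5 dispatched to A0
c16: I3 complete
c17: R3←I3 | I4 complete
c18: R4←I4
c19: I5 operands ready
c20: I5 complete
c21: R5←I5
c22: I6 dispatched to A0
c23: I6 operands ready
c24: I6 complete
c25: R3←I6

I6 = (22, 23, 24, 25)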